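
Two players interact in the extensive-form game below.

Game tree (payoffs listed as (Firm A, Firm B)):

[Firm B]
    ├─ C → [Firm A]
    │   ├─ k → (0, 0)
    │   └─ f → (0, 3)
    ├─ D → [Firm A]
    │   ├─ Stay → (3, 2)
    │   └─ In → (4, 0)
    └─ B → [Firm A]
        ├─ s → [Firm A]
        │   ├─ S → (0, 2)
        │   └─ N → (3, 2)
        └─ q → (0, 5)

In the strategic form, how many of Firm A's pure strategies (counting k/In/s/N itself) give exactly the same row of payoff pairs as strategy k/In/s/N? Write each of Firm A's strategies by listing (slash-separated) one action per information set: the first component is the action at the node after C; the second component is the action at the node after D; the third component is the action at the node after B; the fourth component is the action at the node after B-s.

Row for k/In/s/N (columns C, D, B): (0,0) (4,0) (3,2).
Every one of Firm A's information sets is on the play path for some reply by Firm B when Firm A follows k/In/s/N.
Changing the action at any of them therefore changes at least one column, so only k/In/s/N itself gives this row.

1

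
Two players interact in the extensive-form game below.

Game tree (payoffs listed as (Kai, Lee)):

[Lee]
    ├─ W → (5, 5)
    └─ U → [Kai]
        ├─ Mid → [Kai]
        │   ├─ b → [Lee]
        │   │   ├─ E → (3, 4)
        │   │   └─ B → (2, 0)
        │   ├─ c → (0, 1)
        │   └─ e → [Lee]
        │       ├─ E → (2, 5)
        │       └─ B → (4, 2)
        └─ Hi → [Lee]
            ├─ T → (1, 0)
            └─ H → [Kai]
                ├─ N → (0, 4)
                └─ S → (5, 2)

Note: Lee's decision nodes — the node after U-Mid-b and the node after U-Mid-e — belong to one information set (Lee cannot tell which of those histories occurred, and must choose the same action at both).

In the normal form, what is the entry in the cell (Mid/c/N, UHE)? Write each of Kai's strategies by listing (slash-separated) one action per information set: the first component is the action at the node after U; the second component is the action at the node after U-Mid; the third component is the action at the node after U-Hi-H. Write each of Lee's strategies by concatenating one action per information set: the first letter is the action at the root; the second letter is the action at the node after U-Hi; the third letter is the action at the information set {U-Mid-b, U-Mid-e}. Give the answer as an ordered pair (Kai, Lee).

Trace the play path from the root:
  Lee plays U
  Kai plays Mid at [U]
  Kai plays c at [U-Mid]
→ terminal payoff (0, 1).
(Kai's choice at the node after U-Hi-H is never reached on this path, so it doesn't affect the outcome.)

(0, 1)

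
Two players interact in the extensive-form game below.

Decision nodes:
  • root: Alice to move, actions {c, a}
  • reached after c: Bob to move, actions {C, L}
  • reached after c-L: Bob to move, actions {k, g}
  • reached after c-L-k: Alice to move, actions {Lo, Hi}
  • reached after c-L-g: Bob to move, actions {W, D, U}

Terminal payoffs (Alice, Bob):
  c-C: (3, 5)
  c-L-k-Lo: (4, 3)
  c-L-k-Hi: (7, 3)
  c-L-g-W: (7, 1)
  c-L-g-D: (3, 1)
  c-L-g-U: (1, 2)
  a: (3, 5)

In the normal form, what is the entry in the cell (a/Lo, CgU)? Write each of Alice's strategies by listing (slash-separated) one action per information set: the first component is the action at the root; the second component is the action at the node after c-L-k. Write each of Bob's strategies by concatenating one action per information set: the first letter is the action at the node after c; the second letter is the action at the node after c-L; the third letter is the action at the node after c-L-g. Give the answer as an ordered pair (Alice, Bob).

Trace the play path from the root:
  Alice plays a
→ terminal payoff (3, 5).
(Alice's choice at the node after c-L-k is never reached on this path, so it doesn't affect the outcome.)

(3, 5)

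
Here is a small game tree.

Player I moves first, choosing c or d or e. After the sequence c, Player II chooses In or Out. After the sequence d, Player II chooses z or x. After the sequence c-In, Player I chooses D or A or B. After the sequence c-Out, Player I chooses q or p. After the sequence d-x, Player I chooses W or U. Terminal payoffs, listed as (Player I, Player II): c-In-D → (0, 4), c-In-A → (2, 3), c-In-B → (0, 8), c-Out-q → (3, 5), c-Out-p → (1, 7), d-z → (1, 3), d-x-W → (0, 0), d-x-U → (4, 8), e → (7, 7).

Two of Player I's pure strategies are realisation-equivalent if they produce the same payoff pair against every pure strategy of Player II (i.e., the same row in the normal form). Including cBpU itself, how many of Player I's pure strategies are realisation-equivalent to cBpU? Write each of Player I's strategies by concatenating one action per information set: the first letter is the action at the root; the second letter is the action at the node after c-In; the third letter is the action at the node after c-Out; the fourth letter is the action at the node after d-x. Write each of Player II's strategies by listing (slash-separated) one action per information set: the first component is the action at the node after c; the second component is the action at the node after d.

2

Row for cBpU (columns In/z, In/x, Out/z, Out/x): (0,8) (0,8) (1,7) (1,7).
Under cBpU, Player I's choice at the node after d-x can never be reached regardless of what Player II does, so varying those choices leaves every outcome unchanged.
Holding the reachable choices fixed and varying the unreachable one freely already gives 2 equivalent strategies.
No other strategy reproduces this row, so those 2 are the full class: cBpW, cBpU.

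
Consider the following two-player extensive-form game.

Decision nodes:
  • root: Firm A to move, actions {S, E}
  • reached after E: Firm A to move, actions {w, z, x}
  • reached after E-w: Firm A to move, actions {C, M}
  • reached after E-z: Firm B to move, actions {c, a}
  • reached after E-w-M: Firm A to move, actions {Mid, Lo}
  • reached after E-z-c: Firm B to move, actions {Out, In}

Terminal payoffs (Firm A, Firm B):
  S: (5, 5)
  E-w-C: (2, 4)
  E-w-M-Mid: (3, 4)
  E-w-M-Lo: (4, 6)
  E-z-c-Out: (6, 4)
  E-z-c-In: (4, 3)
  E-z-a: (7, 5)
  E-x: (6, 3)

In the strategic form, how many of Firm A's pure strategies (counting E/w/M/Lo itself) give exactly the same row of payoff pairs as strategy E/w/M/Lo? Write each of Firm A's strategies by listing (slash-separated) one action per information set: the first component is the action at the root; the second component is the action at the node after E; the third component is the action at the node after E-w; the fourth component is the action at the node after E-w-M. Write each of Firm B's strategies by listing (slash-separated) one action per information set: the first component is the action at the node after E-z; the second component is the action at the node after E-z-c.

Row for E/w/M/Lo (columns c/Out, c/In, a/Out, a/In): (4,6) (4,6) (4,6) (4,6).
Every one of Firm A's information sets is on the play path for some reply by Firm B when Firm A follows E/w/M/Lo.
Changing the action at any of them therefore changes at least one column, so only E/w/M/Lo itself gives this row.

1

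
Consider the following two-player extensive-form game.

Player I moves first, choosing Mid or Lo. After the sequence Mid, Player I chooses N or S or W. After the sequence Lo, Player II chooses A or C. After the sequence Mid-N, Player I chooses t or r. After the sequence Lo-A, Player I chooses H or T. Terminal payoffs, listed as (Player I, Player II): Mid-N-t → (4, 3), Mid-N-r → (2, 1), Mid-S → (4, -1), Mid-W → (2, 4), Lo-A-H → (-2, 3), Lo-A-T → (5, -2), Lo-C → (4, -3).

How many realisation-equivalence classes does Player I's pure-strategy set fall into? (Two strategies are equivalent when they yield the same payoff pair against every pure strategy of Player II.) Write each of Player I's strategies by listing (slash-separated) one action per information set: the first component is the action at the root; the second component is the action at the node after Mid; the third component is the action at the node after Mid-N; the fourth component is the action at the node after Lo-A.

6

Player I has 24 pure strategies: Mid/N/t/H, Mid/N/t/T, Mid/N/r/H, Mid/N/r/T, Mid/S/t/H, Mid/S/t/T, Mid/S/r/H, Mid/S/r/T, Mid/W/t/H, Mid/W/t/T, Mid/W/r/H, Mid/W/r/T, Lo/N/t/H, Lo/N/t/T, Lo/N/r/H, Lo/N/r/T, Lo/S/t/H, Lo/S/t/T, Lo/S/r/H, Lo/S/r/T, Lo/W/t/H, Lo/W/t/T, Lo/W/r/H, Lo/W/r/T. Columns: A, C.
{Mid/N/t/H, Mid/N/t/T} → row (4,3) (4,3)
{Mid/N/r/H, Mid/N/r/T} → row (2,1) (2,1)
{Mid/S/t/H, Mid/S/t/T, Mid/S/r/H, Mid/S/r/T} → row (4,-1) (4,-1)
{Mid/W/t/H, Mid/W/t/T, Mid/W/r/H, Mid/W/r/T} → row (2,4) (2,4)
{Lo/N/t/H, Lo/N/r/H, Lo/S/t/H, Lo/S/r/H, Lo/W/t/H, Lo/W/r/H} → row (-2,3) (4,-3)
{Lo/N/t/T, Lo/N/r/T, Lo/S/t/T, Lo/S/r/T, Lo/W/t/T, Lo/W/r/T} → row (5,-2) (4,-3)
That's 6 distinct rows out of 24 strategies.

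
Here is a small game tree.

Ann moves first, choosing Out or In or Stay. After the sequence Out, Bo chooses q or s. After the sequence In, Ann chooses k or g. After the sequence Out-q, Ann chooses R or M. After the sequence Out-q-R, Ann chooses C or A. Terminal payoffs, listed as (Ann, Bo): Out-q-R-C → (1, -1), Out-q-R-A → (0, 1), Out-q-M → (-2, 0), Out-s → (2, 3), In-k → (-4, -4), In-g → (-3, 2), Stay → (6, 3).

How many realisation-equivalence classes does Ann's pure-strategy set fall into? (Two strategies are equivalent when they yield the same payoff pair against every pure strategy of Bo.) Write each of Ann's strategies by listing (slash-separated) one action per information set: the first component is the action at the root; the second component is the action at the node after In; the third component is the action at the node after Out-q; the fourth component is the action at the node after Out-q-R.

Ann has 24 pure strategies: Out/k/R/C, Out/k/R/A, Out/k/M/C, Out/k/M/A, Out/g/R/C, Out/g/R/A, Out/g/M/C, Out/g/M/A, In/k/R/C, In/k/R/A, In/k/M/C, In/k/M/A, In/g/R/C, In/g/R/A, In/g/M/C, In/g/M/A, Stay/k/R/C, Stay/k/R/A, Stay/k/M/C, Stay/k/M/A, Stay/g/R/C, Stay/g/R/A, Stay/g/M/C, Stay/g/M/A. Columns: q, s.
{Out/k/R/C, Out/g/R/C} → row (1,-1) (2,3)
{Out/k/R/A, Out/g/R/A} → row (0,1) (2,3)
{Out/k/M/C, Out/k/M/A, Out/g/M/C, Out/g/M/A} → row (-2,0) (2,3)
{In/k/R/C, In/k/R/A, In/k/M/C, In/k/M/A} → row (-4,-4) (-4,-4)
{In/g/R/C, In/g/R/A, In/g/M/C, In/g/M/A} → row (-3,2) (-3,2)
{Stay/k/R/C, Stay/k/R/A, Stay/k/M/C, Stay/k/M/A, Stay/g/R/C, Stay/g/R/A, Stay/g/M/C, Stay/g/M/A} → row (6,3) (6,3)
That's 6 distinct rows out of 24 strategies.

6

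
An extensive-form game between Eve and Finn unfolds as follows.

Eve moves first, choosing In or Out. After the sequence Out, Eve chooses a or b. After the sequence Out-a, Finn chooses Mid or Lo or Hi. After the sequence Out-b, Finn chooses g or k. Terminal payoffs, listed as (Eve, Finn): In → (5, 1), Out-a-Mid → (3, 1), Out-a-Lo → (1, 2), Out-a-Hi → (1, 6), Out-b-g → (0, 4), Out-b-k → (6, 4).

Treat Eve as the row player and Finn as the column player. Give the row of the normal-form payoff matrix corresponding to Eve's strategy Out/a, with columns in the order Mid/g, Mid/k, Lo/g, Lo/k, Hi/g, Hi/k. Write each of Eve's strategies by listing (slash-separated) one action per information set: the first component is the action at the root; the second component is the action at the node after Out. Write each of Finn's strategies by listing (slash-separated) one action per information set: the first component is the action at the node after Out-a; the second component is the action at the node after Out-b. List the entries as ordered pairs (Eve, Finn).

vs Mid/g: Eve plays Out → Eve plays a at [Out] → Finn plays Mid at [Out-a] → (3, 1)
vs Mid/k: Eve plays Out → Eve plays a at [Out] → Finn plays Mid at [Out-a] → (3, 1)
vs Lo/g: Eve plays Out → Eve plays a at [Out] → Finn plays Lo at [Out-a] → (1, 2)
vs Lo/k: Eve plays Out → Eve plays a at [Out] → Finn plays Lo at [Out-a] → (1, 2)
vs Hi/g: Eve plays Out → Eve plays a at [Out] → Finn plays Hi at [Out-a] → (1, 6)
vs Hi/k: Eve plays Out → Eve plays a at [Out] → Finn plays Hi at [Out-a] → (1, 6)

(3,1) (3,1) (1,2) (1,2) (1,6) (1,6)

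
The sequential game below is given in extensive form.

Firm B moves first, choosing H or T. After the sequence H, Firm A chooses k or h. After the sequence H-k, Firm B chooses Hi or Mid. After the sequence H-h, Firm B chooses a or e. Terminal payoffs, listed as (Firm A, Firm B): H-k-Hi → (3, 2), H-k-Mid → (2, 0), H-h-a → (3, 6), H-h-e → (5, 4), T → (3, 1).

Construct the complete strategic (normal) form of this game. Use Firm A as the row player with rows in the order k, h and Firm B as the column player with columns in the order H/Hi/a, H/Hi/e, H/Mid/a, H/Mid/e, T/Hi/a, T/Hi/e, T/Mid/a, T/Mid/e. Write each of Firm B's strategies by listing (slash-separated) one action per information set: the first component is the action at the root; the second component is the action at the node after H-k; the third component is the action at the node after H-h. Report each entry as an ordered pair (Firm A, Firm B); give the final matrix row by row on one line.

k: (3,2) (3,2) (2,0) (2,0) (3,1) (3,1) (3,1) (3,1) | h: (3,6) (5,4) (3,6) (5,4) (3,1) (3,1) (3,1) (3,1)

Row k: H/Hi/a→(3,2), H/Hi/e→(3,2), H/Mid/a→(2,0), H/Mid/e→(2,0), T/Hi/a→(3,1), T/Hi/e→(3,1), T/Mid/a→(3,1), T/Mid/e→(3,1)
Row h: H/Hi/a→(3,6), H/Hi/e→(5,4), H/Mid/a→(3,6), H/Mid/e→(5,4), T/Hi/a→(3,1), T/Hi/e→(3,1), T/Mid/a→(3,1), T/Mid/e→(3,1)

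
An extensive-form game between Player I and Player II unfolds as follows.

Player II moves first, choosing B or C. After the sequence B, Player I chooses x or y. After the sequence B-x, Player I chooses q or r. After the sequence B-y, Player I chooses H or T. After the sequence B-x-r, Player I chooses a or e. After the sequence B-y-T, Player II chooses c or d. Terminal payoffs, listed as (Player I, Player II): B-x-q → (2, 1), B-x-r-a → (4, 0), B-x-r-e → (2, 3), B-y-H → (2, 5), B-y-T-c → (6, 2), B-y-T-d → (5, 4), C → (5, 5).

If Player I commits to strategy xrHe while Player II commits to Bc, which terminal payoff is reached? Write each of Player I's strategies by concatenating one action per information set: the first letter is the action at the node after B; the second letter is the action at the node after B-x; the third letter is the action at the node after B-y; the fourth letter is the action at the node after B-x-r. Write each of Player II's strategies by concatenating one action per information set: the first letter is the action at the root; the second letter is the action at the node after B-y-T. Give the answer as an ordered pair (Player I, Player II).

(2, 3)

Trace the play path from the root:
  Player II plays B
  Player I plays x at [B]
  Player I plays r at [B-x]
  Player I plays e at [B-x-r]
→ terminal payoff (2, 3).
(Player I's choice at the node after B-y is never reached on this path, so it doesn't affect the outcome.)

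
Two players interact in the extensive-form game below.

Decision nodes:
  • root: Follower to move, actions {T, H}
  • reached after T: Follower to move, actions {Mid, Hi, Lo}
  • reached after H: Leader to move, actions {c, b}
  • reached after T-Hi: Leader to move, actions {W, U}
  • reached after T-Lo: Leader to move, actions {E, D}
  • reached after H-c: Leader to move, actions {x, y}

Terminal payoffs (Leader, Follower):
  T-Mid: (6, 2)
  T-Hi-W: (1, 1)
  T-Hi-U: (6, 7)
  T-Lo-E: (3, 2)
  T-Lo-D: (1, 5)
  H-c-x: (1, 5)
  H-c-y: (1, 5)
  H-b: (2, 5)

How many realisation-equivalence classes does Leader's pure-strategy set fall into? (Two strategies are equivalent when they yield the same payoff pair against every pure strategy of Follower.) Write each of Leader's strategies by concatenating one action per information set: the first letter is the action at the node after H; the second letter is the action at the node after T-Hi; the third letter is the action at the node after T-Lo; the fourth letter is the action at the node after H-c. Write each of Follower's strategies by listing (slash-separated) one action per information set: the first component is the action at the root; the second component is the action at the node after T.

8

Leader has 16 pure strategies: cWEx, cWEy, cWDx, cWDy, cUEx, cUEy, cUDx, cUDy, bWEx, bWEy, bWDx, bWDy, bUEx, bUEy, bUDx, bUDy. Columns: T/Mid, T/Hi, T/Lo, H/Mid, H/Hi, H/Lo.
{cWEx, cWEy} → row (6,2) (1,1) (3,2) (1,5) (1,5) (1,5)
{cWDx, cWDy} → row (6,2) (1,1) (1,5) (1,5) (1,5) (1,5)
{cUEx, cUEy} → row (6,2) (6,7) (3,2) (1,5) (1,5) (1,5)
{cUDx, cUDy} → row (6,2) (6,7) (1,5) (1,5) (1,5) (1,5)
{bWEx, bWEy} → row (6,2) (1,1) (3,2) (2,5) (2,5) (2,5)
{bWDx, bWDy} → row (6,2) (1,1) (1,5) (2,5) (2,5) (2,5)
{bUEx, bUEy} → row (6,2) (6,7) (3,2) (2,5) (2,5) (2,5)
{bUDx, bUDy} → row (6,2) (6,7) (1,5) (2,5) (2,5) (2,5)
That's 8 distinct rows out of 16 strategies.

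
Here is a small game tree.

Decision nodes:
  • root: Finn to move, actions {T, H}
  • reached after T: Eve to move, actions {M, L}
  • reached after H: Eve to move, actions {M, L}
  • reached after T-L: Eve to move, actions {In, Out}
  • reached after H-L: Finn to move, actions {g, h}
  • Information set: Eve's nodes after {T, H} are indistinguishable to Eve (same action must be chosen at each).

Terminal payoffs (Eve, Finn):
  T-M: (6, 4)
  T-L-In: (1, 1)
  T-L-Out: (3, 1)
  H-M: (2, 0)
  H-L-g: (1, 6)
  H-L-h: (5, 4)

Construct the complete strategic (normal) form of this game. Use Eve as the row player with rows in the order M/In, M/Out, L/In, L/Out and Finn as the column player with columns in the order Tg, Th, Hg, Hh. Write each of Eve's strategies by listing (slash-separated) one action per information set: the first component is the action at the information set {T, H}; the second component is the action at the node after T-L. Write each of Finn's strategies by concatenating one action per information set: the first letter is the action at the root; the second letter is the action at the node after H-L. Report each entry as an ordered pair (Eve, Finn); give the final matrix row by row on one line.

M/In: (6,4) (6,4) (2,0) (2,0) | M/Out: (6,4) (6,4) (2,0) (2,0) | L/In: (1,1) (1,1) (1,6) (5,4) | L/Out: (3,1) (3,1) (1,6) (5,4)

Row M/In: Tg→(6,4), Th→(6,4), Hg→(2,0), Hh→(2,0)
Row M/Out: Tg→(6,4), Th→(6,4), Hg→(2,0), Hh→(2,0)
Row L/In: Tg→(1,1), Th→(1,1), Hg→(1,6), Hh→(5,4)
Row L/Out: Tg→(3,1), Th→(3,1), Hg→(1,6), Hh→(5,4)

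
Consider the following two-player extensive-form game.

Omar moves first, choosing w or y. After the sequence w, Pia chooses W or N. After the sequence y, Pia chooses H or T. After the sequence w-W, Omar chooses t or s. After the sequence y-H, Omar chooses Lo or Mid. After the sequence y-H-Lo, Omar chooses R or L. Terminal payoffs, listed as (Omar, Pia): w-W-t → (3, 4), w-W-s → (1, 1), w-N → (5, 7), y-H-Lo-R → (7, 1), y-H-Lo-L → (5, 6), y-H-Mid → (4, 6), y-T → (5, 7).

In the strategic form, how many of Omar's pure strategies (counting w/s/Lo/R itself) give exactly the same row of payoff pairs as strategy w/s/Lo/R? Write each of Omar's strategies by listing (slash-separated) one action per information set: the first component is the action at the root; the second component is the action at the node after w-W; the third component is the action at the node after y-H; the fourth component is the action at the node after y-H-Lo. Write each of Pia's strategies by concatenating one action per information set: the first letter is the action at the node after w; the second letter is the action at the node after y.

4

Row for w/s/Lo/R (columns WH, WT, NH, NT): (1,1) (1,1) (5,7) (5,7).
Under w/s/Lo/R, Omar's choice at the node after y-H and at the node after y-H-Lo can never be reached regardless of what Pia does, so varying those choices leaves every outcome unchanged.
Holding the reachable choices fixed and varying the unreachable ones freely already gives 2 × 2 = 4 equivalent strategies.
No other strategy reproduces this row, so those 4 are the full class: w/s/Lo/R, w/s/Lo/L, w/s/Mid/R, w/s/Mid/L.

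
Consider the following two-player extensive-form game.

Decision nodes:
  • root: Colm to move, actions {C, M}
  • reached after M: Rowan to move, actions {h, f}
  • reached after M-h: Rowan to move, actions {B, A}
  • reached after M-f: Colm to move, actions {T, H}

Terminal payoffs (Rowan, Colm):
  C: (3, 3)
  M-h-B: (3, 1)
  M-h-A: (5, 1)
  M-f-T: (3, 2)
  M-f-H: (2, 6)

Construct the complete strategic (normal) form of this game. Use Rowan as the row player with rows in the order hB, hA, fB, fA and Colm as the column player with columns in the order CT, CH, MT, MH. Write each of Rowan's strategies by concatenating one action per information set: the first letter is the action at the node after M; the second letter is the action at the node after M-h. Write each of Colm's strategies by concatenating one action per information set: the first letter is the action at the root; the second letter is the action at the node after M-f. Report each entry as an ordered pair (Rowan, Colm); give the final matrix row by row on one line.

hB: (3,3) (3,3) (3,1) (3,1) | hA: (3,3) (3,3) (5,1) (5,1) | fB: (3,3) (3,3) (3,2) (2,6) | fA: (3,3) (3,3) (3,2) (2,6)

           CT       CH       MT       MH
  hB    (3,3)    (3,3)    (3,1)    (3,1)
  hA    (3,3)    (3,3)    (5,1)    (5,1)
  fB    (3,3)    (3,3)    (3,2)    (2,6)
  fA    (3,3)    (3,3)    (3,2)    (2,6)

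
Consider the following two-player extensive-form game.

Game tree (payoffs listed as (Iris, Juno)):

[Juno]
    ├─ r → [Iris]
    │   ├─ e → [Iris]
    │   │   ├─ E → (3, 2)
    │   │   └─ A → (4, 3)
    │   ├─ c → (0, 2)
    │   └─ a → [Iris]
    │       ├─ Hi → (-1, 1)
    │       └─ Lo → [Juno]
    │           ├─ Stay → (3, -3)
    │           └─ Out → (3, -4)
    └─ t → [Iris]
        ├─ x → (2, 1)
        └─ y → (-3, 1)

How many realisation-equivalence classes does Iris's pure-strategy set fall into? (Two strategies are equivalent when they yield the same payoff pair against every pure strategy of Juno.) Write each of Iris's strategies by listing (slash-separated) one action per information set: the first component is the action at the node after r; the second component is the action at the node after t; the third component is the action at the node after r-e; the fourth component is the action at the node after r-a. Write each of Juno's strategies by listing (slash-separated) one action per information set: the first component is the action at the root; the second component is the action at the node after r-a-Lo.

10

Iris has 24 pure strategies: e/x/E/Hi, e/x/E/Lo, e/x/A/Hi, e/x/A/Lo, e/y/E/Hi, e/y/E/Lo, e/y/A/Hi, e/y/A/Lo, c/x/E/Hi, c/x/E/Lo, c/x/A/Hi, c/x/A/Lo, c/y/E/Hi, c/y/E/Lo, c/y/A/Hi, c/y/A/Lo, a/x/E/Hi, a/x/E/Lo, a/x/A/Hi, a/x/A/Lo, a/y/E/Hi, a/y/E/Lo, a/y/A/Hi, a/y/A/Lo. Columns: r/Stay, r/Out, t/Stay, t/Out.
{e/x/E/Hi, e/x/E/Lo} → row (3,2) (3,2) (2,1) (2,1)
{e/x/A/Hi, e/x/A/Lo} → row (4,3) (4,3) (2,1) (2,1)
{e/y/E/Hi, e/y/E/Lo} → row (3,2) (3,2) (-3,1) (-3,1)
{e/y/A/Hi, e/y/A/Lo} → row (4,3) (4,3) (-3,1) (-3,1)
{c/x/E/Hi, c/x/E/Lo, c/x/A/Hi, c/x/A/Lo} → row (0,2) (0,2) (2,1) (2,1)
{c/y/E/Hi, c/y/E/Lo, c/y/A/Hi, c/y/A/Lo} → row (0,2) (0,2) (-3,1) (-3,1)
{a/x/E/Hi, a/x/A/Hi} → row (-1,1) (-1,1) (2,1) (2,1)
{a/x/E/Lo, a/x/A/Lo} → row (3,-3) (3,-4) (2,1) (2,1)
{a/y/E/Hi, a/y/A/Hi} → row (-1,1) (-1,1) (-3,1) (-3,1)
{a/y/E/Lo, a/y/A/Lo} → row (3,-3) (3,-4) (-3,1) (-3,1)
That's 10 distinct rows out of 24 strategies.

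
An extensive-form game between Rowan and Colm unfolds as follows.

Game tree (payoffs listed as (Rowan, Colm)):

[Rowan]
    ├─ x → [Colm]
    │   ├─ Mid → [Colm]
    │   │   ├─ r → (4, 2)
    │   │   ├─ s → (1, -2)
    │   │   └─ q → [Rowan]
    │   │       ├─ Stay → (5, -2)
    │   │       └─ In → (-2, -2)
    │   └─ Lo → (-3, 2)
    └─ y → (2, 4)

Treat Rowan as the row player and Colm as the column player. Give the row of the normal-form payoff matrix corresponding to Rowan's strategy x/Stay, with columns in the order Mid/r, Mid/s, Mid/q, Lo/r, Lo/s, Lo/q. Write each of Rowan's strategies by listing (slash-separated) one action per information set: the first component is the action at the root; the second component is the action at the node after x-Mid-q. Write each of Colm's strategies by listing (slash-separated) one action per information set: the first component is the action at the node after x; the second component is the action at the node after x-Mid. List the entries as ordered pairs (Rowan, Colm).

vs Mid/r: Rowan plays x → Colm plays Mid at [x] → Colm plays r at [x-Mid] → (4, 2)
vs Mid/s: Rowan plays x → Colm plays Mid at [x] → Colm plays s at [x-Mid] → (1, -2)
vs Mid/q: Rowan plays x → Colm plays Mid at [x] → Colm plays q at [x-Mid] → Rowan plays Stay at [x-Mid-q] → (5, -2)
vs Lo/r: Rowan plays x → Colm plays Lo at [x] → (-3, 2)
vs Lo/s: Rowan plays x → Colm plays Lo at [x] → (-3, 2)
vs Lo/q: Rowan plays x → Colm plays Lo at [x] → (-3, 2)

(4,2) (1,-2) (5,-2) (-3,2) (-3,2) (-3,2)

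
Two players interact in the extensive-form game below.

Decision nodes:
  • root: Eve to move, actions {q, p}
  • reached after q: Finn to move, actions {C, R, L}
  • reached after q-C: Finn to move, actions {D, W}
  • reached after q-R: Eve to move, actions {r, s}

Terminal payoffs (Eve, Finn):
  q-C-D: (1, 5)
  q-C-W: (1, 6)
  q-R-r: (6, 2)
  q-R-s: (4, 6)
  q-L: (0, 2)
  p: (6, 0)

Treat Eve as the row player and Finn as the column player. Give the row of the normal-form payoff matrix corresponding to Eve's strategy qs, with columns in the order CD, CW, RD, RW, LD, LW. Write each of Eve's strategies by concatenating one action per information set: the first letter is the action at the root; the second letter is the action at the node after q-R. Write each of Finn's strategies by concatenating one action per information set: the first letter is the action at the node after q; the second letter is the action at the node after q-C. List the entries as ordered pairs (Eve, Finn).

vs CD: Eve plays q → Finn plays C at [q] → Finn plays D at [q-C] → (1, 5)
vs CW: Eve plays q → Finn plays C at [q] → Finn plays W at [q-C] → (1, 6)
vs RD: Eve plays q → Finn plays R at [q] → Eve plays s at [q-R] → (4, 6)
vs RW: Eve plays q → Finn plays R at [q] → Eve plays s at [q-R] → (4, 6)
vs LD: Eve plays q → Finn plays L at [q] → (0, 2)
vs LW: Eve plays q → Finn plays L at [q] → (0, 2)

(1,5) (1,6) (4,6) (4,6) (0,2) (0,2)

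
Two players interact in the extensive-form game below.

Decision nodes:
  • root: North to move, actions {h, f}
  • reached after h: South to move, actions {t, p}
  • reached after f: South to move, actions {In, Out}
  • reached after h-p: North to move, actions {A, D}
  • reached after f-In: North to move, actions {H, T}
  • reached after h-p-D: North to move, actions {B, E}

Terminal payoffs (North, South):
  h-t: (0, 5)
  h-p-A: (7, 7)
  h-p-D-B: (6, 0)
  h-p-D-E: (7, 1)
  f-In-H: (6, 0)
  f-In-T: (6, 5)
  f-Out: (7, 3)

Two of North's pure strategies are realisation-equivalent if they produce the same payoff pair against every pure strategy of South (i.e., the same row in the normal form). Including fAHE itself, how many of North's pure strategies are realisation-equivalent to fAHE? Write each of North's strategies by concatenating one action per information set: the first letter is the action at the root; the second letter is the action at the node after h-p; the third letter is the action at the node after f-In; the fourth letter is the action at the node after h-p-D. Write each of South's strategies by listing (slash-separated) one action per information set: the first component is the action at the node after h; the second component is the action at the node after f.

4

Row for fAHE (columns t/In, t/Out, p/In, p/Out): (6,0) (7,3) (6,0) (7,3).
Under fAHE, North's choice at the node after h-p and at the node after h-p-D can never be reached regardless of what South does, so varying those choices leaves every outcome unchanged.
Holding the reachable choices fixed and varying the unreachable ones freely already gives 2 × 2 = 4 equivalent strategies.
No other strategy reproduces this row, so those 4 are the full class: fAHB, fAHE, fDHB, fDHE.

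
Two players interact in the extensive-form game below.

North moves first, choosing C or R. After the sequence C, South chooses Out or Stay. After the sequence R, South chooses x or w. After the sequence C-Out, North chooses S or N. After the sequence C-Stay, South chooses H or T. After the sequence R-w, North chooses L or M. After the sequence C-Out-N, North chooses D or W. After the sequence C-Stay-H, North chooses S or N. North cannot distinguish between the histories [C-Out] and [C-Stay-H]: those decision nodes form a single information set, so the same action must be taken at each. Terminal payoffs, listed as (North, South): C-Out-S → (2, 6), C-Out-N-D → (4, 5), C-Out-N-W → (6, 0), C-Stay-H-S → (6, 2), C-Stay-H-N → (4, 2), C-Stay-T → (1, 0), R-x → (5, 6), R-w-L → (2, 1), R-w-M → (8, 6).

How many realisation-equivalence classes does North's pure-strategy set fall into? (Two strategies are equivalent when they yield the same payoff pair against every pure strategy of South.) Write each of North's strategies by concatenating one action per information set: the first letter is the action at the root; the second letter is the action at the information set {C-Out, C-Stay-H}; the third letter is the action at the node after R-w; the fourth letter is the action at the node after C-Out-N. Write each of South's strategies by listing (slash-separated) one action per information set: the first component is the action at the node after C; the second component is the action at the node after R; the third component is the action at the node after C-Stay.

5

North has 16 pure strategies: CSLD, CSLW, CSMD, CSMW, CNLD, CNLW, CNMD, CNMW, RSLD, RSLW, RSMD, RSMW, RNLD, RNLW, RNMD, RNMW. Columns: Out/x/H, Out/x/T, Out/w/H, Out/w/T, Stay/x/H, Stay/x/T, Stay/w/H, Stay/w/T.
{CSLD, CSLW, CSMD, CSMW} → row (2,6) (2,6) (2,6) (2,6) (6,2) (1,0) (6,2) (1,0)
{CNLD, CNMD} → row (4,5) (4,5) (4,5) (4,5) (4,2) (1,0) (4,2) (1,0)
{CNLW, CNMW} → row (6,0) (6,0) (6,0) (6,0) (4,2) (1,0) (4,2) (1,0)
{RSLD, RSLW, RNLD, RNLW} → row (5,6) (5,6) (2,1) (2,1) (5,6) (5,6) (2,1) (2,1)
{RSMD, RSMW, RNMD, RNMW} → row (5,6) (5,6) (8,6) (8,6) (5,6) (5,6) (8,6) (8,6)
That's 5 distinct rows out of 16 strategies.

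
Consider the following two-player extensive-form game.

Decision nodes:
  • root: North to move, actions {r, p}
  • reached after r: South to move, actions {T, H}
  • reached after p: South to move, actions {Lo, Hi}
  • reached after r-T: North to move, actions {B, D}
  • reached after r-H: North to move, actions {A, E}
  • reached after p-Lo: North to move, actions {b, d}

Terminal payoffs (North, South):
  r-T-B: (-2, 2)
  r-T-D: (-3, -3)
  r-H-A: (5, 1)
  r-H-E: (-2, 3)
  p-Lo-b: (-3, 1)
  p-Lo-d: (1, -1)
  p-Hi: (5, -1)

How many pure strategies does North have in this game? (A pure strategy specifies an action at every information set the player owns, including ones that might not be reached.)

16

North owns the root with actions {r, p} — two choices.
North owns the node after r-T with actions {B, D} — two choices.
North owns the node after r-H with actions {A, E} — two choices.
North owns the node after p-Lo with actions {b, d} — two choices.
A pure strategy fixes one action at each information set independently, so the count is the product 2 × 2 × 2 × 2 = 16.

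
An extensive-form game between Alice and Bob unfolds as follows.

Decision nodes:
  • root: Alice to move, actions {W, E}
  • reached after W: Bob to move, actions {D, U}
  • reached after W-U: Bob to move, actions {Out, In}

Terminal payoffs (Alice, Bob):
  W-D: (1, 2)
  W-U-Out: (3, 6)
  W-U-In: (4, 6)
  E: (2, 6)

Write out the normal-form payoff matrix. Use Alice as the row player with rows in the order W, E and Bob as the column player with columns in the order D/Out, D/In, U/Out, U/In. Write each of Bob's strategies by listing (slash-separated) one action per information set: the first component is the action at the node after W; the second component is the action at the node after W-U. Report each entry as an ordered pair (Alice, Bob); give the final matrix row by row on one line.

W: (1,2) (1,2) (3,6) (4,6) | E: (2,6) (2,6) (2,6) (2,6)

Row W: D/Out→(1,2), D/In→(1,2), U/Out→(3,6), U/In→(4,6)
Row E: D/Out→(2,6), D/In→(2,6), U/Out→(2,6), U/In→(2,6)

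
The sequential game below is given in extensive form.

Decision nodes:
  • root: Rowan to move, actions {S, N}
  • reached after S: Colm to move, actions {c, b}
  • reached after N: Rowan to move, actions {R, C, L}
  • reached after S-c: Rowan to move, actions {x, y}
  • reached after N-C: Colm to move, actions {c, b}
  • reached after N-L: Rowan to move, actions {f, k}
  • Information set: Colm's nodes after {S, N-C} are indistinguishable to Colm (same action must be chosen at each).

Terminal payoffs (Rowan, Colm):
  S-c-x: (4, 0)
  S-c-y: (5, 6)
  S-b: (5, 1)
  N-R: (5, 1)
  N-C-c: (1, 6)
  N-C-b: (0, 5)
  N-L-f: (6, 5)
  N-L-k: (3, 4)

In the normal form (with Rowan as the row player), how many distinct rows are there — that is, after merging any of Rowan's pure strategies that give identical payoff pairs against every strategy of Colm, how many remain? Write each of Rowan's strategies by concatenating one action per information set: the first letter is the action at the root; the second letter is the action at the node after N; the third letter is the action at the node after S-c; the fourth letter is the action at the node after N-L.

6

Rowan has 24 pure strategies: SRxf, SRxk, SRyf, SRyk, SCxf, SCxk, SCyf, SCyk, SLxf, SLxk, SLyf, SLyk, NRxf, NRxk, NRyf, NRyk, NCxf, NCxk, NCyf, NCyk, NLxf, NLxk, NLyf, NLyk. Columns: c, b.
{SRxf, SRxk, SCxf, SCxk, SLxf, SLxk} → row (4,0) (5,1)
{SRyf, SRyk, SCyf, SCyk, SLyf, SLyk} → row (5,6) (5,1)
{NRxf, NRxk, NRyf, NRyk} → row (5,1) (5,1)
{NCxf, NCxk, NCyf, NCyk} → row (1,6) (0,5)
{NLxf, NLyf} → row (6,5) (6,5)
{NLxk, NLyk} → row (3,4) (3,4)
That's 6 distinct rows out of 24 strategies.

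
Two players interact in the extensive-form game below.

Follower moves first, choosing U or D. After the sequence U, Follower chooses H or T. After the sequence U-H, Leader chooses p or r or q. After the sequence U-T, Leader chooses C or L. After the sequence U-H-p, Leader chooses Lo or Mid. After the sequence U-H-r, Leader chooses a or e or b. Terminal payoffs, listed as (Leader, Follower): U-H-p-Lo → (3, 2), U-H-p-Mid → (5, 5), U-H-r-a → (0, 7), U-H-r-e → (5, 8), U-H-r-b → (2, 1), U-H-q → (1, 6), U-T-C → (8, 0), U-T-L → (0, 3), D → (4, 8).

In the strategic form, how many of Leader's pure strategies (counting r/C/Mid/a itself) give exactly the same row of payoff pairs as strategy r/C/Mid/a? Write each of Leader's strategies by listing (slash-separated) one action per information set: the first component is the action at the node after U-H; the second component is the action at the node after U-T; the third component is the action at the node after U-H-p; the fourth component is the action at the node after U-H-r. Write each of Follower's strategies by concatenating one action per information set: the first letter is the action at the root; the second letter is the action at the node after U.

Row for r/C/Mid/a (columns UH, UT, DH, DT): (0,7) (8,0) (4,8) (4,8).
Under r/C/Mid/a, Leader's choice at the node after U-H-p can never be reached regardless of what Follower does, so varying those choices leaves every outcome unchanged.
Holding the reachable choices fixed and varying the unreachable one freely already gives 2 equivalent strategies.
No other strategy reproduces this row, so those 2 are the full class: r/C/Lo/a, r/C/Mid/a.

2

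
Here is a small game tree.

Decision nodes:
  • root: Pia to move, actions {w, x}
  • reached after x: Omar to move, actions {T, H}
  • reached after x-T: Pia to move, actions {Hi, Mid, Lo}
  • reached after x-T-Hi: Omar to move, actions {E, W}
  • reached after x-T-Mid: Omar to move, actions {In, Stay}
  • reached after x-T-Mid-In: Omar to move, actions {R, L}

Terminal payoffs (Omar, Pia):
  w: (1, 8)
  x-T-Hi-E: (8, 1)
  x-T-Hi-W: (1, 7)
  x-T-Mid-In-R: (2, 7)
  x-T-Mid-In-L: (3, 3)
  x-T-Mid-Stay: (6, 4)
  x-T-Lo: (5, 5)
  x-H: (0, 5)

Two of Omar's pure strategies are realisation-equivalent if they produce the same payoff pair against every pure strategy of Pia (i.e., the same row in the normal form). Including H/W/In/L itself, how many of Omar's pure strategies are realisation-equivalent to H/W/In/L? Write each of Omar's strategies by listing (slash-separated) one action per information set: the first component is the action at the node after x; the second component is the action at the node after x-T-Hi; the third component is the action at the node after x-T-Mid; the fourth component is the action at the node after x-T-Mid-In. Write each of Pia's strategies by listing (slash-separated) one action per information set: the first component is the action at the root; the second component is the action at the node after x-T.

8

Row for H/W/In/L (columns w/Hi, w/Mid, w/Lo, x/Hi, x/Mid, x/Lo): (1,8) (1,8) (1,8) (0,5) (0,5) (0,5).
Under H/W/In/L, Omar's choice at the node after x-T-Hi and at the node after x-T-Mid and at the node after x-T-Mid-In can never be reached regardless of what Pia does, so varying those choices leaves every outcome unchanged.
Holding the reachable choices fixed and varying the unreachable ones freely already gives 2 × 2 × 2 = 8 equivalent strategies.
No other strategy reproduces this row, so those 8 are the full class: H/E/In/R, H/E/In/L, H/E/Stay/R, H/E/Stay/L, H/W/In/R, H/W/In/L, H/W/Stay/R, H/W/Stay/L.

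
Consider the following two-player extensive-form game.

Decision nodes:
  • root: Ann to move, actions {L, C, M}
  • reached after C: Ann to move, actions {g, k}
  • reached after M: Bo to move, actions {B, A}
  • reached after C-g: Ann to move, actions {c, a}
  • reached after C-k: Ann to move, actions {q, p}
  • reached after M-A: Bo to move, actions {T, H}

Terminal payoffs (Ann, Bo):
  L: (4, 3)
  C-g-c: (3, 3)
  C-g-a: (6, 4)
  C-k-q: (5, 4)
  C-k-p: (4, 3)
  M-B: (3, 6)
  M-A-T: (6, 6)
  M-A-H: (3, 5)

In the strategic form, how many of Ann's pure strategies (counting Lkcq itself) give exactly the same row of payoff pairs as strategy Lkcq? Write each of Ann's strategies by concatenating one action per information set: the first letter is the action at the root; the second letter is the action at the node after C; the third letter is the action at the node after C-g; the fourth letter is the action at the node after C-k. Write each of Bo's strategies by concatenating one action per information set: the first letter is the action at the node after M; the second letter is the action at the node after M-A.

Row for Lkcq (columns BT, BH, AT, AH): (4,3) (4,3) (4,3) (4,3).
Under Lkcq, Ann's choice at the node after C and at the node after C-g and at the node after C-k can never be reached regardless of what Bo does, so varying those choices leaves every outcome unchanged.
Holding the reachable choices fixed and varying the unreachable ones freely already gives 2 × 2 × 2 = 8 equivalent strategies.
Checking the remaining rows, Ckcp, Ckap also happen to give the same payoffs in every column, bringing the total to 10: Lgcq, Lgcp, Lgaq, Lgap, Lkcq, Lkcp, Lkaq, Lkap, Ckcp, Ckap.

10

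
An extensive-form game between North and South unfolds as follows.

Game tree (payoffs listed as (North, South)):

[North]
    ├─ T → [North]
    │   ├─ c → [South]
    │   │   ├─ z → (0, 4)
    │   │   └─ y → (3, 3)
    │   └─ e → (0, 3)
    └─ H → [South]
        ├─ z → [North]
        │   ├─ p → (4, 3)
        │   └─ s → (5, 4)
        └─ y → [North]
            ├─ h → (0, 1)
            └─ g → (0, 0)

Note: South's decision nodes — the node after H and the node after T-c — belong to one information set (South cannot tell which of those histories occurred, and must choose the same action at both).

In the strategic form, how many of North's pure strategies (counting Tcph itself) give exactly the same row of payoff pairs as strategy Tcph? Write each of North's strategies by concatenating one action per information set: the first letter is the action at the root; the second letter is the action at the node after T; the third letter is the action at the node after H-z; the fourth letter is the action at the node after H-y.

4

Row for Tcph (columns z, y): (0,4) (3,3).
Under Tcph, North's choice at the node after H-z and at the node after H-y can never be reached regardless of what South does, so varying those choices leaves every outcome unchanged.
Holding the reachable choices fixed and varying the unreachable ones freely already gives 2 × 2 = 4 equivalent strategies.
No other strategy reproduces this row, so those 4 are the full class: Tcph, Tcpg, Tcsh, Tcsg.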